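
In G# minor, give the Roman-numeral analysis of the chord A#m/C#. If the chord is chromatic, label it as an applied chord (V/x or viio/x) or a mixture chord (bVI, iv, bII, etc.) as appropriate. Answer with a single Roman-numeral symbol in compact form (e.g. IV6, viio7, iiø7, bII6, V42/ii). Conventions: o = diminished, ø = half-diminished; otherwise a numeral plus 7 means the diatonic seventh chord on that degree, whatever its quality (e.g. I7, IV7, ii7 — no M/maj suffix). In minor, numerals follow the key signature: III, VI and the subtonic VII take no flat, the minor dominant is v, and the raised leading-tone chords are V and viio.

The pitches A#-C#-E# form a minor triad rooted on A#.
A# is the second degree of G# minor. This is the minor supertonic, borrowed from the parallel major (the Dorian ii).
With C# in the bass the chord is in first inversion, so the figured bass is 6.

ii6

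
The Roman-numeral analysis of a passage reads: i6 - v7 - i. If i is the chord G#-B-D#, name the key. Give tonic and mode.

The chord G#m is a minor triad rooted on G#; its label is i.
If G# is scale degree 1 and the mode makes that degree carry a minor triad, the tonic is G# and the mode is minor.

G# minor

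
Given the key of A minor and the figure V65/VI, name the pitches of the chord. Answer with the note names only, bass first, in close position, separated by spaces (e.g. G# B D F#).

The slash means an applied dominant: we want the dominant of VI. In A minor, VI is F major, and its dominant is built on C.
Building a dominant seventh chord on C gives C-E-G-Bb.
With the 65 figure the chord is in first inversion; from the bass E upward in close position it reads E-G-Bb-C.

E G Bb C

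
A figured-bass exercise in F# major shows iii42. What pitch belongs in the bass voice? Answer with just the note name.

iii in F# major has root A#; the chord is A#-C#-E#-G#.
The figure 42 means third inversion — the seventh is in the bass.

G#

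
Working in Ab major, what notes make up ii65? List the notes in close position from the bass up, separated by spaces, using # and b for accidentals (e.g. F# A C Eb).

In Ab major, the supertonic is Bb, and the diatonic chord built there is a minor seventh chord.
Stacking thirds from Bb gives Bb-Db-F-Ab.
With the 65 figure the chord is in first inversion; from the bass Db upward in close position it reads Db-F-Ab-Bb.

Db F Ab Bb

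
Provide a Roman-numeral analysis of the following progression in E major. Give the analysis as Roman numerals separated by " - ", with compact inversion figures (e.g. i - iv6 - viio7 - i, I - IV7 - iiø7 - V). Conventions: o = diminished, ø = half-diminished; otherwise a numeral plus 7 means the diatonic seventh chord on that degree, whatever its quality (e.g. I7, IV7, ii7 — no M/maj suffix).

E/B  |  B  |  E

E/B has root E, degree 1 in E major, so I64.
B: major triad on B = scale degree 5 → V.
E: major triad on E = scale degree 1 → I.

I64 - V - I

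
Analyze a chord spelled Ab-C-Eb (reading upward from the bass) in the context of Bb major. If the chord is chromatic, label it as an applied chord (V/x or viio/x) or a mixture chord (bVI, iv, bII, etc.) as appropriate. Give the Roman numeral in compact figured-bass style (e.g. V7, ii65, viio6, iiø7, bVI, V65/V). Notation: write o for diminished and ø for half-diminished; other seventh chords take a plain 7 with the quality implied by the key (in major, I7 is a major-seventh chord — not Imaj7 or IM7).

bVII

The pitches Ab-C-Eb form a major triad rooted on Ab.
Ab is the lowered seventh degree of Bb major (diatonic 7 would be A). This is a major triad on the lowered seventh degree (the subtonic), borrowed from the parallel minor.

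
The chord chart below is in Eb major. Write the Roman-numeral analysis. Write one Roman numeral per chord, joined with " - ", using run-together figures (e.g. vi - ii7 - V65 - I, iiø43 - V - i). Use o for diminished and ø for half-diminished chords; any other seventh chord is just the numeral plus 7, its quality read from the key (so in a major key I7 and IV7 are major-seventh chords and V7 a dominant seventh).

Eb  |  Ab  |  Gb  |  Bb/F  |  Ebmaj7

I - IV - bIII - V64 - I7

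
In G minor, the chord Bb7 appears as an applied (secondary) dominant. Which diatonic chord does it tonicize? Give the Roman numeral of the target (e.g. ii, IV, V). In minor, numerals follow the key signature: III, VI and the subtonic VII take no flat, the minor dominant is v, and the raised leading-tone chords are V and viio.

The chord is a dominant seventh chord on Bb.
A dominant resolves down a perfect fifth: Bb → Eb. In G minor, Eb is scale degree 6, i.e. VI.

VI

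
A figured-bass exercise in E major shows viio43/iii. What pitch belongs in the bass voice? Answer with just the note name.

The applied chord viio43/iii is rooted on F##: F##-A#-C#-E.
The figure 43 means second inversion — the fifth is in the bass.

C#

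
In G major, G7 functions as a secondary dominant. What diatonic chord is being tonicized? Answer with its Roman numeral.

IV

The chord is a dominant seventh chord on G.
A dominant resolves down a perfect fifth: G → C. In G major, C is scale degree 4, i.e. IV.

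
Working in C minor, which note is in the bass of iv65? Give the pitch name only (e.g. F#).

Ab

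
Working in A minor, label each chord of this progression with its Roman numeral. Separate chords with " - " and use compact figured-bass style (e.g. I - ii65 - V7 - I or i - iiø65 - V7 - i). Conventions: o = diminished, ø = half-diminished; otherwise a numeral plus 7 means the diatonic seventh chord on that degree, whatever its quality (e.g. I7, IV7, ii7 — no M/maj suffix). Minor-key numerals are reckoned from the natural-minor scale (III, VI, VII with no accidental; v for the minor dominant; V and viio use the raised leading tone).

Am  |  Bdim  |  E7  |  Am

Am: root A is the tonic; minor triad there is i.
Bdim: root B is the supertonic; diminished triad there is iio.
E7: dominant seventh chord on E = scale degree 5 → V7.
Am: minor triad on A = scale degree 1 → i.

i - iio - V7 - i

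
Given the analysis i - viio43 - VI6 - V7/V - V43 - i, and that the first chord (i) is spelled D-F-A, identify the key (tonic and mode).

The anchor chord is a minor triad on D, labeled i.
If D is scale degree 1 and the mode makes that degree carry a minor triad, the tonic is D and the mode is minor.

D minor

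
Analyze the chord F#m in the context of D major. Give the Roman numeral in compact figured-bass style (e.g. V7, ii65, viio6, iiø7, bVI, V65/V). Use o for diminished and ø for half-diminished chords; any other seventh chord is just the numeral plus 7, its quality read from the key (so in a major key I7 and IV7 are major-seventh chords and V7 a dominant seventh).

iii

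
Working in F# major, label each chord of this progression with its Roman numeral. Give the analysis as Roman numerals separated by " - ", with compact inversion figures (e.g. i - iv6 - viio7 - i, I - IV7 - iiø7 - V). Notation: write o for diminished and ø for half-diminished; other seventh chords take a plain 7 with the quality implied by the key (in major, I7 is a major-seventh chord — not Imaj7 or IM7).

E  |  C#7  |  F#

E: E with this quality isn't in the key; it's bVII, borrowed from the parallel minor.
C#7 has root C#, degree 5 in F# major, so V7.
F#: major triad on F# = scale degree 1 → I.

bVII - V7 - I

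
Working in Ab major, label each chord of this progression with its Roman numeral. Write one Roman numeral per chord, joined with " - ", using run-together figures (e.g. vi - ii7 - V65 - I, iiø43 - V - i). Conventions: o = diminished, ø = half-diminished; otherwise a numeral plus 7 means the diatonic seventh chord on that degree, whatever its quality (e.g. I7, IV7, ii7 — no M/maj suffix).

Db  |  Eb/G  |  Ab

IV - V6 - I

Db: major triad on Db = scale degree 4 → IV.
Eb/G has root Eb, degree 5 in Ab major, so V6.
Ab has root Ab, degree 1 in Ab major, so I.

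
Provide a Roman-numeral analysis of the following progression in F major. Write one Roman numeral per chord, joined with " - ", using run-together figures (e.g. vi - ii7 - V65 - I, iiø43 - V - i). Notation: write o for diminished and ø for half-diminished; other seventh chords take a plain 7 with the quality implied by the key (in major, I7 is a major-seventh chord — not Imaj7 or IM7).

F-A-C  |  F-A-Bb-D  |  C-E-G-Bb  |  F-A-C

I - IV43 - V7 - I

F-A-C: major triad on F = scale degree 1 → I.
F-A-Bb-D has root Bb, degree 4 in F major, so IV43.
C-E-G-Bb: dominant seventh chord on C = scale degree 5 → V7.
F-A-C: major triad on F = scale degree 1 → I.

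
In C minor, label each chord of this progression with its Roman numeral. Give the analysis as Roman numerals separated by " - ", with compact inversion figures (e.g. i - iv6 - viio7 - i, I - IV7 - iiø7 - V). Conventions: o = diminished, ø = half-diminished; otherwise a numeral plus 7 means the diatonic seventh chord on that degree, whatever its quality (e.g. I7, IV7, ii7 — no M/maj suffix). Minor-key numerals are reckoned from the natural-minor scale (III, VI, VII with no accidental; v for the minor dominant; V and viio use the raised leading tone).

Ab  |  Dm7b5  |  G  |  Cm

Ab: major triad on Ab = scale degree 6 → VI.
Dm7b5: root D is the supertonic; half-diminished seventh chord there is iiø7.
G has root G, degree 5 in C minor, so V.
Cm: root C is the tonic; minor triad there is i.

VI - iiø7 - V - i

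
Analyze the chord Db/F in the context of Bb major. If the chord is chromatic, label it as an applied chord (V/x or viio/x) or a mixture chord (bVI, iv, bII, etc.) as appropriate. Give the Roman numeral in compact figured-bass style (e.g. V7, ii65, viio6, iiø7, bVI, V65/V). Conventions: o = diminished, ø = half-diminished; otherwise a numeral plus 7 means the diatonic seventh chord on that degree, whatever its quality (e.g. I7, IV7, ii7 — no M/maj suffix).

Stacked in thirds the chord is Db-F-Ab: a major triad on Db.
Db is the lowered third degree of Bb major (diatonic 3 would be D). This is a major triad on the lowered third degree, borrowed from the parallel minor.
With F in the bass the chord is in first inversion, so the figured bass is 6.

bIII6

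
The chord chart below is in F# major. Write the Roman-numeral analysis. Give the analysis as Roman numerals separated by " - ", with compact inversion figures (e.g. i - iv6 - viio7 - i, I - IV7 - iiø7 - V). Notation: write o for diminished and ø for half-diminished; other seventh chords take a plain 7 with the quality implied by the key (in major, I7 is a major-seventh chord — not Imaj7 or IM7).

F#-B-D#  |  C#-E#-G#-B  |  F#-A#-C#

F#-B-D# has root B, degree 4 in F# major, so IV64.
C#-E#-G#-B: root C# is the dominant; dominant seventh chord there is V7.
F#-A#-C#: major triad on F# = scale degree 1 → I.

IV64 - V7 - I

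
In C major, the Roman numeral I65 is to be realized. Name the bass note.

I in C major has root C; the chord is C-E-G-B.
The figure 65 means first inversion — the third is in the bass.

E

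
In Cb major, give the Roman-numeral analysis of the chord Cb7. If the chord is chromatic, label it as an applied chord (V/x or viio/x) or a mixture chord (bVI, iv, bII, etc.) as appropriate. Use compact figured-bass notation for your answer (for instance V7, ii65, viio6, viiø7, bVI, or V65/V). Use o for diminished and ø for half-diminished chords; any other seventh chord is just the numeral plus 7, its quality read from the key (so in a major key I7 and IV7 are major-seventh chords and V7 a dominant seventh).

V7/IV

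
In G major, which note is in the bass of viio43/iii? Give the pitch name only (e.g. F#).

The applied chord viio43/iii is rooted on A#: A#-C#-E-G.
The figure 43 means second inversion — the fifth is in the bass.

E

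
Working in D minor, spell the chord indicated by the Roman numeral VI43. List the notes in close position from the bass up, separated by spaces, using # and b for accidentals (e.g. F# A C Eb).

F A Bb D

In D minor, the sixth degree is Bb, and the diatonic chord built there is a major seventh chord.
Stacking thirds from Bb gives Bb-D-F-A.
The figured bass 43 indicates second inversion, placing the fifth (F) in the bass: F-A-Bb-D.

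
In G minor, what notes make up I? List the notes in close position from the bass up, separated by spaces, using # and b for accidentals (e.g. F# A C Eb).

Scale degree 1 in G minor is G; here the chord built on it is altered to a major triad. I is the major tonic (Picardy third), borrowed from the parallel major.
So the chord is G-B-D, a major triad.

G B D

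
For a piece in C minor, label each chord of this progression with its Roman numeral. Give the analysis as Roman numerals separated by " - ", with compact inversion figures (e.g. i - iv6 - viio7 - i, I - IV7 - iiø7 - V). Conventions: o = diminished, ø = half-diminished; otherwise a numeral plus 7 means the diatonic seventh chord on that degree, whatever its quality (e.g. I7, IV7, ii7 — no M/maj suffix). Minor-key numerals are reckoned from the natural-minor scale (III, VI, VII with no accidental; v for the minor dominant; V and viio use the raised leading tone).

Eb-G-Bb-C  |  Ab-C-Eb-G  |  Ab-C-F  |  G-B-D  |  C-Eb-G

i65 - VI7 - iv6 - V - i

Eb-G-Bb-C: minor seventh chord on C = scale degree 1 → i65.
Ab-C-Eb-G: root Ab is the submediant; major seventh chord there is VI7.
Ab-C-F: root F is the subdominant; minor triad there is iv6.
G-B-D has root G, degree 5 in C minor, so V.
C-Eb-G has root C, degree 1 in C minor, so i.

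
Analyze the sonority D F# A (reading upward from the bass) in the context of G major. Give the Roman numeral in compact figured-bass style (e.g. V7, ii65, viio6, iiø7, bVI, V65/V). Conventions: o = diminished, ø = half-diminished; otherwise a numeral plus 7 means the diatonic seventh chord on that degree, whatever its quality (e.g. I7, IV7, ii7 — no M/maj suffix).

V

The pitches D-F#-A form a major triad rooted on D.
D is scale degree 5 in G major, and a major triad on that degree is written V.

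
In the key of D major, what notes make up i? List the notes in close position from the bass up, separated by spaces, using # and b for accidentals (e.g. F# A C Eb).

D F A

i is the minor tonic, borrowed from the parallel minor. In D major that root is D.
So the chord is D-F-A.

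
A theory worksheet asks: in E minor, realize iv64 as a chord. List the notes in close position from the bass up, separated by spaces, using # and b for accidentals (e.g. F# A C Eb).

E A C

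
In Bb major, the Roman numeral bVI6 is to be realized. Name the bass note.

bVI in Bb major has root Gb; the chord is Gb-Bb-Db.
The figure 6 means first inversion — the third is in the bass.

Bb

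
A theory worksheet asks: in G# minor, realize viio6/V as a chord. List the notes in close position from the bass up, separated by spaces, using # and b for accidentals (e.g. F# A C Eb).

The slash marks an applied leading-tone chord: viio of V. In G# minor, V is D#, so the leading tone to it is C##, a half step below.
Building a diminished triad on C## gives C##-E#-G#.
With the 6 figure the chord is in first inversion; from the bass E# upward in close position it reads E#-G#-C##.

E# G# C##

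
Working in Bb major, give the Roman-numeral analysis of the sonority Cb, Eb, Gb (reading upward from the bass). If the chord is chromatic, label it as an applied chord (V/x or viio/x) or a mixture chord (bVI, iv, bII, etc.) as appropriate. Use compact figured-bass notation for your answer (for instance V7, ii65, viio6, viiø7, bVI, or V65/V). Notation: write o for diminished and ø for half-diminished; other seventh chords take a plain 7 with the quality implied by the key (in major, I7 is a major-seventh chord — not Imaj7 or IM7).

bII

The pitches Cb-Eb-Gb form a major triad rooted on Cb.
Cb is the lowered second degree of Bb major (diatonic 2 would be C). This is the Neapolitan chord — a major triad on the lowered second degree.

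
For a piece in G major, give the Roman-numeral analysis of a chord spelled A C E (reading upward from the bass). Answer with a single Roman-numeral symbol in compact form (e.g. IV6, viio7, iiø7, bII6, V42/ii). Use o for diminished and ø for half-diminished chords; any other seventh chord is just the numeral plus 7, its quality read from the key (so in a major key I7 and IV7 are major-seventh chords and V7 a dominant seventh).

ii

Stacked in thirds the chord is A-C-E: a minor triad on A.
A is scale degree 2 in G major, and a minor triad on that degree is written ii.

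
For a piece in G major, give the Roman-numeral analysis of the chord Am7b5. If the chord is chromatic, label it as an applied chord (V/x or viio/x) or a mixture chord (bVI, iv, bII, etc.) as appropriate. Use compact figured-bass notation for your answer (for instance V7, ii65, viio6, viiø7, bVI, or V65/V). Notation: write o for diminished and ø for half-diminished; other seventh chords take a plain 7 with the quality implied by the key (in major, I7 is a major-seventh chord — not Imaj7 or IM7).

iiø7

Stacked in thirds the chord is A-C-Eb-G: a half-diminished seventh chord on A.
A is the second degree of G major. This is the half-diminished supertonic seventh, borrowed from the parallel minor.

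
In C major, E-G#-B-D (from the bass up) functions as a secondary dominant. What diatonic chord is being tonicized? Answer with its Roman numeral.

vi

The chord is a dominant seventh chord on E.
A dominant resolves down a perfect fifth: E → A. In C major, A is scale degree 6, i.e. vi.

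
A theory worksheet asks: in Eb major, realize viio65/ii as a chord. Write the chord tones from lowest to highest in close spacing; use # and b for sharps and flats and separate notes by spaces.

G Bb Db E

viio65/ii is a secondary leading-tone chord. The target ii is F in Eb major; the applied chord is rooted a semitone below, on E.
Building a fully diminished seventh chord on E gives E-G-Bb-Db.
With the 65 figure the chord is in first inversion; from the bass G upward in close position it reads G-Bb-Db-E.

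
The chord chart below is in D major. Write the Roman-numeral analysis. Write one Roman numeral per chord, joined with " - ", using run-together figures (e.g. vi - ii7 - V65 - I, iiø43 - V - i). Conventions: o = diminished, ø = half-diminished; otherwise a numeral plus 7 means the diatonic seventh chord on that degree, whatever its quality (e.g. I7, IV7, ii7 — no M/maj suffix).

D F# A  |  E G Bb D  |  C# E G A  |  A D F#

I - iiø7 - V65 - I64

D-F#-A: major triad on D = scale degree 1 → I.
E-G-Bb-D is non-diatonic — iiø7, a mixture chord from D minor.
C#-E-G-A: dominant seventh chord on A = scale degree 5 → V65.
A-D-F#: major triad on D = scale degree 1 → I64.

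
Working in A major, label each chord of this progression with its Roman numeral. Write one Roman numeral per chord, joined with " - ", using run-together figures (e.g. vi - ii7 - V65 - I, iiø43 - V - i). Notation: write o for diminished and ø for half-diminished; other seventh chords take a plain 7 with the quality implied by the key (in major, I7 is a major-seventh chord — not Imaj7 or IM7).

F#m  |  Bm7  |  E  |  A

vi - ii7 - V - I

F#m has root F#, degree 6 in A major, so vi.
Bm7 has root B, degree 2 in A major, so ii7.
E has root E, degree 5 in A major, so V.
A: major triad on A = scale degree 1 → I.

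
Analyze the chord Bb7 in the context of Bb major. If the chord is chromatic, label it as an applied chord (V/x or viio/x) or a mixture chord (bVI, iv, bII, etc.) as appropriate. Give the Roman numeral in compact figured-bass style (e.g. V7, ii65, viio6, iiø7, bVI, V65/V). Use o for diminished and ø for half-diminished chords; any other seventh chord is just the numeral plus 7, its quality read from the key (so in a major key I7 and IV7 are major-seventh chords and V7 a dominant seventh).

V7/IV

The pitches Bb-D-F-Ab form a dominant seventh chord rooted on Bb.
Bb is not a diatonic chord root with this quality in Bb major, but it lies a perfect fifth above Eb (IV), so the chord functions as an applied dominant of IV.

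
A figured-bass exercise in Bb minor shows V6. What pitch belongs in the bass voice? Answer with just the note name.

A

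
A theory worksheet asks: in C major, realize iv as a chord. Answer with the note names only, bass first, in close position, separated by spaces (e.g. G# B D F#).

F Ab C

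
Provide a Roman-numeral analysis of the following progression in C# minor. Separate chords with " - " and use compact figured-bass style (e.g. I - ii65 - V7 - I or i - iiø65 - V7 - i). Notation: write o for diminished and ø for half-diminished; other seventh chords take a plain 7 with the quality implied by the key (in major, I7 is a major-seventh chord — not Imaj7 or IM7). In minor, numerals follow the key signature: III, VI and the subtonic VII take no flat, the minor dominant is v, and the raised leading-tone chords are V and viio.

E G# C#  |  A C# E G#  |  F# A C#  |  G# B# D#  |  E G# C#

E-G#-C#: minor triad on C# = scale degree 1 → i6.
A-C#-E-G#: major seventh chord on A = scale degree 6 → VI7.
F#-A-C#: minor triad on F# = scale degree 4 → iv.
G#-B#-D# has root G#, degree 5 in C# minor, so V.
E-G#-C# has root C#, degree 1 in C# minor, so i6.

i6 - VI7 - iv - V - i6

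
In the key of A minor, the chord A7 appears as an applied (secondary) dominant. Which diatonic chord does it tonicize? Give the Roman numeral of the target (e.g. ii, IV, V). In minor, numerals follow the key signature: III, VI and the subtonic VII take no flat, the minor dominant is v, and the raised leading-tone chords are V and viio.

The chord is a dominant seventh chord on A.
A dominant resolves down a perfect fifth: A → D. In A minor, D is scale degree 4, i.e. iv.

iv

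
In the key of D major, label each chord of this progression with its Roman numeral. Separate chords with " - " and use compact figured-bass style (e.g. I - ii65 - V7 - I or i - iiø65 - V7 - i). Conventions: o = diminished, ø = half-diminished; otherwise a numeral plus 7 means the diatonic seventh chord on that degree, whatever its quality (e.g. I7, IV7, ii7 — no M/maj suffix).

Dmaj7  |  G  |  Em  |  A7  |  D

I7 - IV - ii - V7 - I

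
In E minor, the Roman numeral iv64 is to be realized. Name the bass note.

E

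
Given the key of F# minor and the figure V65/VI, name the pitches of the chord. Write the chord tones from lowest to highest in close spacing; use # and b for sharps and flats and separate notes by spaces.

C# E G A

The slash means an applied dominant: we want the dominant of VI. In F# minor, VI is D major, and its dominant is built on A.
Building a dominant seventh chord on A gives A-C#-E-G.
The figured bass 65 indicates first inversion, placing the third (C#) in the bass: C#-E-G-A.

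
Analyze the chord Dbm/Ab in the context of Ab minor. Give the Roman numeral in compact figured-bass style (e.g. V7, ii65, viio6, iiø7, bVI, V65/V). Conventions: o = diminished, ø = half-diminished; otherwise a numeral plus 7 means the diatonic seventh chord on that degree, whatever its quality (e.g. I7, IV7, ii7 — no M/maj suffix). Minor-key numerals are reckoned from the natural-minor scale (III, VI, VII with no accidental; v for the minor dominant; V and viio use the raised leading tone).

iv64

Stacked in thirds the chord is Db-Fb-Ab: a minor triad on Db.
Db is scale degree 4 in Ab minor, and a minor triad on that degree is written iv.
With Ab in the bass the chord is in second inversion, so the figured bass is 64.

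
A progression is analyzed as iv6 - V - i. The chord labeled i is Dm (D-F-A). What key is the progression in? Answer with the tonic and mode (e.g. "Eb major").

The anchor chord is a minor triad on D, labeled i.
If D is scale degree 1 and the mode makes that degree carry a minor triad, the tonic is D and the mode is minor.

D minor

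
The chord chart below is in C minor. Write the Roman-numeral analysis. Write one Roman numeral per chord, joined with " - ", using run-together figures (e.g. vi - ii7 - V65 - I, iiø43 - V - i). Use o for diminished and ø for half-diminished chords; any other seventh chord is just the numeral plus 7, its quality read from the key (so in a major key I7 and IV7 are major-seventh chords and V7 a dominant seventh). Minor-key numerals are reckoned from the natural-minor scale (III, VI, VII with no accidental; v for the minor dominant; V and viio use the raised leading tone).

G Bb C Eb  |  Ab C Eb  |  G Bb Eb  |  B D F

i43 - VI - III6 - viio

G-Bb-C-Eb has root C, degree 1 in C minor, so i43.
Ab-C-Eb: root Ab is the submediant; major triad there is VI.
G-Bb-Eb: root Eb is the mediant; major triad there is III6.
B-D-F has root B, degree 7 in C minor, so viio.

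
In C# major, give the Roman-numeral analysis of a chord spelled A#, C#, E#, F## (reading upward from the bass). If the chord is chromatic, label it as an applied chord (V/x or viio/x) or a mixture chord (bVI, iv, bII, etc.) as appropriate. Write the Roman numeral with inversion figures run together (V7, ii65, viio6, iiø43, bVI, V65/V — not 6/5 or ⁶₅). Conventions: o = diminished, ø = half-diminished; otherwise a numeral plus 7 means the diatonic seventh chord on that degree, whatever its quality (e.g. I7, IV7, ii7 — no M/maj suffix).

viiø65/V

Stacked in thirds the chord is F##-A#-C#-E#: a half-diminished seventh chord on F##.
F## sits a half step below G# (V in C# major); a diminished chord there is the applied leading-tone chord of V.
With A# in the bass the chord is in first inversion, so the figured bass is 65.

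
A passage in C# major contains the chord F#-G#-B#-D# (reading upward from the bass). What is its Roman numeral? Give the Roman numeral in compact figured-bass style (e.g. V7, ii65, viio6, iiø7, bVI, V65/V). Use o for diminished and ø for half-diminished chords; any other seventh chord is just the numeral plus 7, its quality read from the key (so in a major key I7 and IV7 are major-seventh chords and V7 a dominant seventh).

Stacked in thirds the chord is G#-B#-D#-F#: a dominant seventh chord on G#.
G# is scale degree 5 in C# major, and a dominant seventh chord on that degree is written V7.
With F# in the bass the chord is in third inversion, so the figured bass is 42.

V42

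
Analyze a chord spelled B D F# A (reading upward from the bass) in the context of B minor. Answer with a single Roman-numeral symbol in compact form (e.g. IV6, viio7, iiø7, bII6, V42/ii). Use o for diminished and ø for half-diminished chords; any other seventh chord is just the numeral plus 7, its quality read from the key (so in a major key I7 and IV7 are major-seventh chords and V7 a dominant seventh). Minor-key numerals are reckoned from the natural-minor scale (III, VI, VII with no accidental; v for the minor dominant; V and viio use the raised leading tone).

i7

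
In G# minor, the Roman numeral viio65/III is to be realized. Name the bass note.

The applied chord viio65/III is rooted on A#: A#-C#-E-G.
The figure 65 means first inversion — the third is in the bass.

C#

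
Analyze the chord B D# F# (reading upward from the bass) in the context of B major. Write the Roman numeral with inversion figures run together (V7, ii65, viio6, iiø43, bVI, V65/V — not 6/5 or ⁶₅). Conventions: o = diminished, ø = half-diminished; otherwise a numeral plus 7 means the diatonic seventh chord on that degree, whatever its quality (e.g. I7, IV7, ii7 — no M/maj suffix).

The pitches B-D#-F# form a major triad rooted on B.
In B major, B is the tonic; the diatonic major triad there is I.

I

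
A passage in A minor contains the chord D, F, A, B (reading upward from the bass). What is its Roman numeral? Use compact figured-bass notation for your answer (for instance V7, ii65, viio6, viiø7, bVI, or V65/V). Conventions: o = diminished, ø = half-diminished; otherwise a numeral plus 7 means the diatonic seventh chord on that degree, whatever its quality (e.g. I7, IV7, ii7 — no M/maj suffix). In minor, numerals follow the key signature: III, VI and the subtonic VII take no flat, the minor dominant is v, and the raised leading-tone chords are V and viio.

The pitches B-D-F-A form a half-diminished seventh chord rooted on B.
In A minor, B is the supertonic; the diatonic half-diminished seventh chord there is iiø7.
With D in the bass the chord is in first inversion, so the figured bass is 65.

iiø65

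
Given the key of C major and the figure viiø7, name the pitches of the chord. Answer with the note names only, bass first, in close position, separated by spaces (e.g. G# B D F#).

B D F A

The numeral's case and figure indicate a half-diminished seventh chord. In C major its root, the seventh degree, is B.
That chord is spelled B-D-F-A.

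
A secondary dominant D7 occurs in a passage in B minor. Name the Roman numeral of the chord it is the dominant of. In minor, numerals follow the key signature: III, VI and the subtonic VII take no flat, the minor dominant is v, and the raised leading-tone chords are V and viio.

VI

The chord is a dominant seventh chord on D.
A dominant resolves down a perfect fifth: D → G. In B minor, G is scale degree 6, i.e. VI.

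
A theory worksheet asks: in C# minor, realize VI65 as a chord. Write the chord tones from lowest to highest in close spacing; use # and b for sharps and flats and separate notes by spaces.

The numeral's case and figure indicate a major seventh chord. In C# minor its root, the submediant, is A.
Stacking thirds from A gives A-C#-E-G#.
With the 65 figure the chord is in first inversion; from the bass C# upward in close position it reads C#-E-G#-A.

C# E G# A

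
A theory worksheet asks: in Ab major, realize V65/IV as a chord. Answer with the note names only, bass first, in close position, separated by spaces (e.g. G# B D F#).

C Eb Gb Ab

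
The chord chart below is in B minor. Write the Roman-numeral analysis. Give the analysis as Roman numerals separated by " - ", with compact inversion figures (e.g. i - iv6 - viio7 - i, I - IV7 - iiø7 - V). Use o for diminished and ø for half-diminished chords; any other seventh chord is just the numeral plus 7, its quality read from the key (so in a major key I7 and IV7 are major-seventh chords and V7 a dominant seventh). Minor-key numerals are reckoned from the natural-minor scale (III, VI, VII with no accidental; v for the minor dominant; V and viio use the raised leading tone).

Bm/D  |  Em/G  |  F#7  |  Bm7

Bm/D has root B, degree 1 in B minor, so i6.
Em/G has root E, degree 4 in B minor, so iv6.
F#7: dominant seventh chord on F# = scale degree 5 → V7.
Bm7: minor seventh chord on B = scale degree 1 → i7.

i6 - iv6 - V7 - i7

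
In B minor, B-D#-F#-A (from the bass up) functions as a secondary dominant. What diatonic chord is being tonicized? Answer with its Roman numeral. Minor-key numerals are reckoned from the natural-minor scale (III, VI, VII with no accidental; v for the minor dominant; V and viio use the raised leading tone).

iv

The chord is a dominant seventh chord on B.
A dominant resolves down a perfect fifth: B → E. In B minor, E is scale degree 4, i.e. iv.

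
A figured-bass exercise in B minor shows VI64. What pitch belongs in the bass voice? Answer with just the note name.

D

VI in B minor has root G; the chord is G-B-D.
The figure 64 means second inversion — the fifth is in the bass.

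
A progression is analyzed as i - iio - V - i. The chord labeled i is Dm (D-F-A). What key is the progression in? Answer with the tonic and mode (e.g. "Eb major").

D minor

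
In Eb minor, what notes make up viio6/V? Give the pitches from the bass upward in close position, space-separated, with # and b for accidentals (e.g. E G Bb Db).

C Eb A

The slash marks an applied leading-tone chord: viio of V. In Eb minor, V is Bb, so the leading tone to it is A, a half step below.
Building a diminished triad on A gives A-C-Eb.
The figured bass 6 indicates first inversion, placing the third (C) in the bass: C-Eb-A.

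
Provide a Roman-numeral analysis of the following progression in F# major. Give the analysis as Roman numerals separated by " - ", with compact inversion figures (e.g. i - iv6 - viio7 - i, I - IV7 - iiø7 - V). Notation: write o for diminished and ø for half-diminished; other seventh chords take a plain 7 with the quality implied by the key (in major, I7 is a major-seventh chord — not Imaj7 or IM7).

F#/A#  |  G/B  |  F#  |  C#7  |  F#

F#/A# has root F#, degree 1 in F# major, so I6.
G/B: major triad on G — chromatic; G is the lowered second degree, so this is the Neapolitan sixth, bII6 (third, B, in the bass — hence the 6).
F# has root F#, degree 1 in F# major, so I.
C#7: dominant seventh chord on C# = scale degree 5 → V7.
F#: major triad on F# = scale degree 1 → I.

I6 - bII6 - I - V7 - I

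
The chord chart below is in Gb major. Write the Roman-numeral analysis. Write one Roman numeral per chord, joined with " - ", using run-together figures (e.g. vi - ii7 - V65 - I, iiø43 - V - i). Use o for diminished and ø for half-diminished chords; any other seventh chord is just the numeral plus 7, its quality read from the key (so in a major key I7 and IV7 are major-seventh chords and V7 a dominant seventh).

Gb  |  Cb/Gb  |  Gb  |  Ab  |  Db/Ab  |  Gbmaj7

I - IV64 - I - V/V - V64 - I7

Gb has root Gb, degree 1 in Gb major, so I.
Cb/Gb has root Cb, degree 4 in Gb major, so IV64.
Gb: root Gb is the tonic; major triad there is I.
Ab is the secondary dominant of V (major triad on Ab): V/V.
Db/Ab has root Db, degree 5 in Gb major, so V64.
Gbmaj7 has root Gb, degree 1 in Gb major, so I7.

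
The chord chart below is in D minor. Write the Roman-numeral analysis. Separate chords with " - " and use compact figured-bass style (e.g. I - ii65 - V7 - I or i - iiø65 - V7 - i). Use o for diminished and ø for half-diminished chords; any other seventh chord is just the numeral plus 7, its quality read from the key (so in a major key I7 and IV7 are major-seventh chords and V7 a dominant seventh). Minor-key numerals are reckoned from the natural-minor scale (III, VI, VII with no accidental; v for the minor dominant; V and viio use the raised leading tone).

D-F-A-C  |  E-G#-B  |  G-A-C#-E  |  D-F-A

D-F-A-C: root D is the tonic; minor seventh chord there is i7.
E-G#-B: chromatic; E is V of V, so V/V.
G-A-C#-E: root A is the dominant; dominant seventh chord there is V42.
D-F-A: root D is the tonic; minor triad there is i.

i7 - V/V - V42 - i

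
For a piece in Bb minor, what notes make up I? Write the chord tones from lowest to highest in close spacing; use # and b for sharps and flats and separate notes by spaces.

I is the major tonic (Picardy third), borrowed from the parallel major. In Bb minor that root is Bb.
So the chord is Bb-D-F, a major triad.

Bb D F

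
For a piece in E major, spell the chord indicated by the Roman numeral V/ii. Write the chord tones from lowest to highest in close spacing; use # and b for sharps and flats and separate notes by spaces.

V/ii is a secondary dominant — the dominant triad of ii. ii in E major is F#, so the applied chord's root is C#, a perfect fifth above.
Building a major triad on C# gives C#-E#-G#.

C# E# G#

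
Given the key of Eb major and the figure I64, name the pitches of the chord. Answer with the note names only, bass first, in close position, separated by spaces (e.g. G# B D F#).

Bb Eb G

In Eb major, the tonic is Eb, and the diatonic chord built there is a major triad.
That chord is spelled Eb-G-Bb.
The figured bass 64 indicates second inversion, placing the fifth (Bb) in the bass: Bb-Eb-G.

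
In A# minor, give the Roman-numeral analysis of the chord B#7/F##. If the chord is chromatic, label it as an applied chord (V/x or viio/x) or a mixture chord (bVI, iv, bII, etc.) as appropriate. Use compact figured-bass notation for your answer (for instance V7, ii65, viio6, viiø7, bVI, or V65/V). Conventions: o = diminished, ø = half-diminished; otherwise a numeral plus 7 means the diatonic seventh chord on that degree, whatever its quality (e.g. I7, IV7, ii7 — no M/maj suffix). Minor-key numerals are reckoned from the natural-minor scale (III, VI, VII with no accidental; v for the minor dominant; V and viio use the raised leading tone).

The pitches B#-D##-F##-A# form a dominant seventh chord rooted on B#.
B# is not a diatonic chord root with this quality in A# minor, but it lies a perfect fifth above E# (V), so the chord functions as an applied dominant of V.
With F## in the bass the chord is in second inversion, so the figured bass is 43.

V43/V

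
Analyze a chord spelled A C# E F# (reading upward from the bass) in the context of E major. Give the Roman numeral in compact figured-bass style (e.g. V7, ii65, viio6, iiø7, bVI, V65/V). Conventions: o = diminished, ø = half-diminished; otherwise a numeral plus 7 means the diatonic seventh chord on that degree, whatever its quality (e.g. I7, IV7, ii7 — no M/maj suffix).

ii65

The pitches F#-A-C#-E form a minor seventh chord rooted on F#.
F# is scale degree 2 in E major, and a minor seventh chord on that degree is written ii7.
With A in the bass the chord is in first inversion, so the figured bass is 65.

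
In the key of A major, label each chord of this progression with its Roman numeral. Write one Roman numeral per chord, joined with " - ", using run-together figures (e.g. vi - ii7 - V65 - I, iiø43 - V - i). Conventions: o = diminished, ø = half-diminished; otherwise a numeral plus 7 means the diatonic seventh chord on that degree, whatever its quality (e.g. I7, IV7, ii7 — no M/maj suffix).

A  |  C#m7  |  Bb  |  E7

A: major triad on A = scale degree 1 → I.
C#m7: root C# is the mediant; minor seventh chord there is iii7.
Bb: Bb with this quality isn't in the key; a major triad on b2 is the Neapolitan chord, bII.
E7: dominant seventh chord on E = scale degree 5 → V7.

I - iii7 - bII - V7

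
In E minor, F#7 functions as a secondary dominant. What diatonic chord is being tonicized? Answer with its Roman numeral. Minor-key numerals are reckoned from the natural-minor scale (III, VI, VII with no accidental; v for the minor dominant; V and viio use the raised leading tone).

The chord is a dominant seventh chord on F#.
A dominant resolves down a perfect fifth: F# → B. In E minor, B is scale degree 5, i.e. V.

V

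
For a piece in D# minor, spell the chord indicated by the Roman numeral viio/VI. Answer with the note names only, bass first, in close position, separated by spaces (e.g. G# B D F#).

A# C# E

The slash marks an applied leading-tone chord: viio of VI. In D# minor, VI is B, so the leading tone to it is A#, a half step below.
Building a diminished triad on A# gives A#-C#-E.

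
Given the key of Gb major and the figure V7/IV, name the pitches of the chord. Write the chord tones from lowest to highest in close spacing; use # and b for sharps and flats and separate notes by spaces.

Gb Bb Db Fb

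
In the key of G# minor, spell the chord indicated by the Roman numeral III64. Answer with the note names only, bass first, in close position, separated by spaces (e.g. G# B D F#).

F# B D#

In G# minor, scale degree 3 is B, and the diatonic chord built there is a major triad.
Stacking thirds from B gives B-D#-F#.
With the 64 figure the chord is in second inversion; from the bass F# upward in close position it reads F#-B-D#.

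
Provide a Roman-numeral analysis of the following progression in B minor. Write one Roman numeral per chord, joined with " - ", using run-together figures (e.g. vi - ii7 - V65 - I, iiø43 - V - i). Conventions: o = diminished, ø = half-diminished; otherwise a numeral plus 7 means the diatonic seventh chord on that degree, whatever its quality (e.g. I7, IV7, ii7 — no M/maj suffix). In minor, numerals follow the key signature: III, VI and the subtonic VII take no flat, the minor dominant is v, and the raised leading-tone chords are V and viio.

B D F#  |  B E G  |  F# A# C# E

B-D-F#: minor triad on B = scale degree 1 → i.
B-E-G has root E, degree 4 in B minor, so iv64.
F#-A#-C#-E: dominant seventh chord on F# = scale degree 5 → V7.

i - iv64 - V7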